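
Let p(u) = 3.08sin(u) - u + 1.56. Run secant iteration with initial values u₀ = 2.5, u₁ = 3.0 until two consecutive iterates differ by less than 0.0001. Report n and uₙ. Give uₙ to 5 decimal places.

n = 5, uₙ = 2.74623

p(2.5) = 0.9032942, p(3.0) = -1.0053504
u₂ = 3.0000000 − (-1.0053504)·(0.5000000)/(-1.9086446) = 2.7366324;  |Δ| = 0.2633676
p(2.7366324) = 0.0368330
u₃ = 2.7366324 − 0.0368330·(-0.2633676)/(1.0421833) = 2.7459403;  |Δ| = 0.0093080
p(2.7459403) = 0.0011230
u₄ = 2.7459403 − 0.0011230·(0.0093080)/(-0.0357099) = 2.7462331;  |Δ| = 0.0002927
p(2.7462331) = -0.0000017
u₅ = 2.7462331 − (-0.0000017)·(0.0002927)/(-0.0011247) = 2.7462326;  |Δ| = 0.0000004
|u₅ − u₄| = 0.0000004 < 0.0001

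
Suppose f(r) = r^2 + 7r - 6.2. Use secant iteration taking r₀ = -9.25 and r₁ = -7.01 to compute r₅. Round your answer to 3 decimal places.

-7.795

f(-9.25) = 14.61250, f(-7.01) = -6.12990
r₂ = -7.01000 − (-6.12990)·(-7.01000 − (-9.25000)) / (-6.12990 − 14.61250) = -7.01000 − (-13.73098)/(-20.74240) = -7.67198
f(-7.67198) = -1.04461
r₃ = -7.67198 − (-1.04461)·(-7.67198 − (-7.01000)) / (-1.04461 − (-6.12990)) = -7.67198 − (0.69151)/(5.08529) = -7.80796
f(-7.80796) = 0.10851
r₄ = -7.80796 − 0.10851·(-7.80796 − (-7.67198)) / (0.10851 − (-1.04461)) = -7.80796 − (-0.01476)/(1.15312) = -7.79516
f(-7.79516) = -0.00158
r₅ = -7.79516 − (-0.00158)·(-7.79516 − (-7.80796)) / (-0.00158 − 0.10851) = -7.79516 − (-0.00002)/(-0.11008) = -7.79535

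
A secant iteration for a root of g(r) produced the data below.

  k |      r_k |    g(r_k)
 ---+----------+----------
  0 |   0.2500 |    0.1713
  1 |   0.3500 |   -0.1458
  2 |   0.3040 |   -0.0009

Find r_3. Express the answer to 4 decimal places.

0.3037

r_3 = 0.3040 − (-0.0009)·(0.3040 − 0.3500) / (-0.0009 − (-0.1458))
   = 0.3040 − (0.000041)/(0.144900) = 0.303714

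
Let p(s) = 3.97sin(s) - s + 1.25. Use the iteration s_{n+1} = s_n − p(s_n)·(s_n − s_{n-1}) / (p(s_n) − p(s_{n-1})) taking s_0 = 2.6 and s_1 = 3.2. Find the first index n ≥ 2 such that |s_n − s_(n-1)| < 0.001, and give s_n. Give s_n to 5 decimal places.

n = 4, s_n = 2.75325

p(2.6) = 0.6965404, p(3.2) = -2.1817453
s_2 = 3.2000000 − (-2.1817453)·(0.6000000)/(-2.8782858) = 2.7451990;  |Δ| = 0.4548010
p(2.7451990) = 0.0375947
s_3 = 2.7451990 − 0.0375947·(-0.4548010)/(2.2193401) = 2.7529032;  |Δ| = 0.0077041
p(2.7529032) = 0.0016315
s_4 = 2.7529032 − 0.0016315·(0.0077041)/(-0.0359632) = 2.7532527;  |Δ| = 0.0003495
|s_4 − s_3| = 0.0003495 < 0.001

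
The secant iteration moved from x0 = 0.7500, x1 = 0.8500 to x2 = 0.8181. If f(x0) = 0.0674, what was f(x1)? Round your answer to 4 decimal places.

-0.0316

The secant line through (0.7500, 0.0674) and (0.8500, f(x1)) crosses zero at x2 = 0.8181.
So (0.7500, 0.0674), (0.8500, f(x1)), (0.8181, 0) are collinear:
f(x1) = 0.0674 · (0.8500 − 0.8181) / (0.7500 − 0.8181) = 0.0674 · (0.031900)/(-0.068100) = -0.031572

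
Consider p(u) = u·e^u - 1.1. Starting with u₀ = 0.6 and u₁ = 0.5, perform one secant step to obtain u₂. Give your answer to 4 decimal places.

0.6025

p(0.6) = -0.006729, p(0.5) = -0.275639
u₂ = 0.500000 − (-0.275639)·(0.500000 − 0.600000) / (-0.275639 − (-0.006729)) = 0.500000 − (0.027564)/(-0.268911) = 0.602502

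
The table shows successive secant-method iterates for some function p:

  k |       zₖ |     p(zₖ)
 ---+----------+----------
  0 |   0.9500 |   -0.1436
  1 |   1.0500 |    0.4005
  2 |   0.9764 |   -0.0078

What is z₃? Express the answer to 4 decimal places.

0.9778

z₃ = 0.9764 − (-0.0078)·(0.9764 − 1.0500) / (-0.0078 − 0.4005)
   = 0.9764 − (0.000574)/(-0.408300) = 0.977806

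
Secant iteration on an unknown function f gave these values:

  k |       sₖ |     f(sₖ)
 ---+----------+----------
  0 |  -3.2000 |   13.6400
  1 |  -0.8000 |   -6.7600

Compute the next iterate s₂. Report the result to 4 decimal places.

-1.5953

s₂ = -0.8000 − (-6.7600)·(-0.8000 − (-3.2000)) / (-6.7600 − 13.6400)
   = -0.8000 − (-16.224000)/(-20.400000) = -1.595294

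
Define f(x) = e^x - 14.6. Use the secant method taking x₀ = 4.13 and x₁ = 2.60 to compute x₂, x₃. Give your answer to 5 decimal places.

f(4.13) = 47.5779229, f(2.60) = -1.1362620
x₂ = 2.6000000 − (-1.1362620)·(2.6000000 − 4.1300000) / (-1.1362620 − 47.5779229) = 2.6000000 − (1.7384808)/(-48.7141849) = 2.6356874
f(2.6356874) = -0.6471001
x₃ = 2.6356874 − (-0.6471001)·(2.6356874 − 2.6000000) / (-0.6471001 − (-1.1362620)) = 2.6356874 − (-0.0230933)/(0.4891618) = 2.6828973

2.63569, 2.68290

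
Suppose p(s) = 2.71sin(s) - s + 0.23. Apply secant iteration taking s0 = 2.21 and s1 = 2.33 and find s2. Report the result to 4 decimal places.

p(2.21) = 0.194968, p(2.33) = -0.134208
s2 = 2.330000 − (-0.134208)·(2.330000 − 2.210000) / (-0.134208 − 0.194968) = 2.330000 − (-0.016105)/(-0.329176) = 2.281075

2.2811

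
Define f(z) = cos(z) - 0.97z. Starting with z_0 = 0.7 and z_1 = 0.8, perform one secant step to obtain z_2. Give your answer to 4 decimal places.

0.7520

f(0.7) = 0.085842, f(0.8) = -0.079293
z_2 = 0.800000 − (-0.079293)·(0.800000 − 0.700000) / (-0.079293 − 0.085842) = 0.800000 − (-0.007929)/(-0.165135) = 0.751983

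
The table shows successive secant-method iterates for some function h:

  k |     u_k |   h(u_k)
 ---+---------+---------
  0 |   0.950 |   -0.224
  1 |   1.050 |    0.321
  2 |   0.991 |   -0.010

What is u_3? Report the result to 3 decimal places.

u_3 = 0.991 − (-0.010)·(0.991 − 1.050) / (-0.010 − 0.321)
   = 0.991 − (0.00059)/(-0.33100) = 0.99278

0.993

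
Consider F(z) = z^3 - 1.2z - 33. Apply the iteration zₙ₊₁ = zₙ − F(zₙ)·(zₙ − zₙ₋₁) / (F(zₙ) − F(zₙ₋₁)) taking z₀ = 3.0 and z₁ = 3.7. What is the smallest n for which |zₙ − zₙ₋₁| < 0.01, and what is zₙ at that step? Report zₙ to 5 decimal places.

n = 4, zₙ = 3.33223

F(3.0) = -9.6000000, F(3.7) = 13.2130000
z₂ = 3.7000000 − 13.2130000·(0.7000000)/(22.8130000) = 3.2945689;  |Δ| = 0.4054311
F(3.2945689) = -1.1936253
z₃ = 3.2945689 − (-1.1936253)·(-0.4054311)/(-14.4066253) = 3.3281599;  |Δ| = 0.0335910
F(3.3281599) = -0.1289358
z₄ = 3.3281599 − (-0.1289358)·(0.0335910)/(1.0646895) = 3.3322278;  |Δ| = 0.0040679
|z₄ − z₃| = 0.0040679 < 0.01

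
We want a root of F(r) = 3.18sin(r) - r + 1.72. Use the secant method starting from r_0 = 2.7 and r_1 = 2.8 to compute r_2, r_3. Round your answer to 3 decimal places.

F(2.7) = 0.37907, F(2.8) = -0.01474
r_2 = 2.80000 − (-0.01474)·(2.80000 − 2.70000) / (-0.01474 − 0.37907) = 2.80000 − (-0.00147)/(-0.39381) = 2.79626
F(2.79626) = 0.00021
r_3 = 2.79626 − 0.00021·(2.79626 − 2.80000) / (0.00021 − (-0.01474)) = 2.79626 − (0.00000)/(0.01495) = 2.79631

2.796, 2.796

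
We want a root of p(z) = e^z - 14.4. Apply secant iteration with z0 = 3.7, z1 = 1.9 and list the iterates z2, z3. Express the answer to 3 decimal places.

p(3.7) = 26.04730, p(1.9) = -7.71411
z2 = 1.90000 − (-7.71411)·(1.90000 − 3.70000) / (-7.71411 − 26.04730) = 1.90000 − (13.88539)/(-33.76141) = 2.31128
p(2.31128) = -4.31267
z3 = 2.31128 − (-4.31267)·(2.31128 − 1.90000) / (-4.31267 − (-7.71411)) = 2.31128 − (-1.77372)/(3.40143) = 2.83274

2.311, 2.833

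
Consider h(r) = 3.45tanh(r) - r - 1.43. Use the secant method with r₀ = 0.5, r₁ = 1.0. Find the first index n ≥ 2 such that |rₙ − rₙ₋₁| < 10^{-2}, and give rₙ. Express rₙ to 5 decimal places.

n = 5, rₙ = 0.73964

h(0.5) = -0.3356958, h(1.0) = 0.1974998
r₂ = 1.0000000 − 0.1974998·(0.5000000)/(0.5331956) = 0.8147961;  |Δ| = 0.1852039
h(0.8147961) = 0.0743889
r₃ = 0.8147961 − 0.0743889·(-0.1852039)/(-0.1231110) = 0.7028880;  |Δ| = 0.1119081
h(0.7028880) = -0.0415059
r₄ = 0.7028880 − (-0.0415059)·(-0.1119081)/(-0.1158948) = 0.7429661;  |Δ| = 0.0400781
h(0.7429661) = 0.0037558
r₅ = 0.7429661 − 0.0037558·(0.0400781)/(0.0452617) = 0.7396405;  |Δ| = 0.0033257
|r₅ − r₄| = 0.0033257 < 10^{-2}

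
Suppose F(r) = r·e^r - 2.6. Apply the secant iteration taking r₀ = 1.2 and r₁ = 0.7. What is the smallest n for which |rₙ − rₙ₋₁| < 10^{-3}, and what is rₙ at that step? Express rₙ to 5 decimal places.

n = 5, rₙ = 0.97788

F(1.2) = 1.3841403, F(0.7) = -1.1903731
r₂ = 0.7000000 − (-1.1903731)·(-0.5000000)/(-2.5745134) = 0.9311841;  |Δ| = 0.2311841
F(0.9311841) = -0.2371091
r₃ = 0.9311841 − (-0.2371091)·(0.2311841)/(0.9532640) = 0.9886874;  |Δ| = 0.0575033
F(0.9886874) = 0.0572995
r₄ = 0.9886874 − 0.0572995·(0.0575033)/(0.2944087) = 0.9774958;  |Δ| = 0.0111916
F(0.9774958) = -0.0020192
r₅ = 0.9774958 − (-0.0020192)·(-0.0111916)/(-0.0593188) = 0.9778768;  |Δ| = 0.0003810
|r₅ − r₄| = 0.0003810 < 10^{-3}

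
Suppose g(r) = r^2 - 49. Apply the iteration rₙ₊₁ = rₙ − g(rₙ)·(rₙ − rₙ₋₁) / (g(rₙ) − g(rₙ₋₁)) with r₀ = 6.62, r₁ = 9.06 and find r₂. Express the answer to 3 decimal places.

g(6.62) = -5.17560, g(9.06) = 33.08360
r₂ = 9.06000 − 33.08360·(9.06000 − 6.62000) / (33.08360 − (-5.17560)) = 9.06000 − (80.72398)/(38.25920) = 6.95008

6.950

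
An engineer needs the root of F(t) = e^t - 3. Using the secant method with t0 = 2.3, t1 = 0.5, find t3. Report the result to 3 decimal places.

F(2.3) = 6.97418, F(0.5) = -1.35128
t2 = 0.50000 − (-1.35128)·(0.50000 − 2.30000) / (-1.35128 − 6.97418) = 0.50000 − (2.43230)/(-8.32546) = 0.79215
F(0.79215) = -0.79186
t3 = 0.79215 − (-0.79186)·(0.79215 − 0.50000) / (-0.79186 − (-1.35128)) = 0.79215 − (-0.23134)/(0.55942) = 1.20569

1.206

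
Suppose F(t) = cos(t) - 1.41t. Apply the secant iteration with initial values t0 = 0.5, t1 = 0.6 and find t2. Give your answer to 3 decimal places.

0.589

F(0.5) = 0.17258, F(0.6) = -0.02066
t2 = 0.60000 − (-0.02066)·(0.60000 − 0.50000) / (-0.02066 − 0.17258) = 0.60000 − (-0.00207)/(-0.19325) = 0.58931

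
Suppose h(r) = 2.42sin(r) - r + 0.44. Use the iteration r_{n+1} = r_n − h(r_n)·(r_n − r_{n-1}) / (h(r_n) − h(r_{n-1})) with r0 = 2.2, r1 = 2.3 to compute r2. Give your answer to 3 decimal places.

h(2.2) = 0.19656, h(2.3) = -0.05539
r2 = 2.30000 − (-0.05539)·(2.30000 − 2.20000) / (-0.05539 − 0.19656) = 2.30000 − (-0.00554)/(-0.25195) = 2.27801

2.278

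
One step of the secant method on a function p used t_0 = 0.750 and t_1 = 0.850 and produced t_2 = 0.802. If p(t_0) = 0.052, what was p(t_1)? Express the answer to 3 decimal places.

-0.048

The secant line through (0.750, 0.052) and (0.850, p(t_1)) crosses zero at t_2 = 0.802.
So (0.750, 0.052), (0.850, p(t_1)), (0.802, 0) are collinear:
p(t_1) = 0.052 · (0.850 − 0.802) / (0.750 − 0.802) = 0.052 · (0.04800)/(-0.05200) = -0.04800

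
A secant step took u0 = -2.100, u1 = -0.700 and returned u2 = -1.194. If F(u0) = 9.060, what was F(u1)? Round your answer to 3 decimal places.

The secant line through (-2.100, 9.060) and (-0.700, F(u1)) crosses zero at u2 = -1.194.
So (-2.100, 9.060), (-0.700, F(u1)), (-1.194, 0) are collinear:
F(u1) = 9.060 · (-0.700 − (-1.194)) / (-2.100 − (-1.194)) = 9.060 · (0.49400)/(-0.90600) = -4.94000

-4.940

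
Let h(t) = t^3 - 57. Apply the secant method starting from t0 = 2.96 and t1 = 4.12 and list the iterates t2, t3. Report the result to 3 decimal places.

3.779, 3.844

h(2.96) = -31.06566, h(4.12) = 12.93453
t2 = 4.12000 − 12.93453·(4.12000 − 2.96000) / (12.93453 − (-31.06566)) = 4.12000 − (15.00405)/(44.00019) = 3.77900
h(3.77900) = -3.03269
t3 = 3.77900 − (-3.03269)·(3.77900 − 4.12000) / (-3.03269 − 12.93453) = 3.77900 − (1.03415)/(-15.96722) = 3.84377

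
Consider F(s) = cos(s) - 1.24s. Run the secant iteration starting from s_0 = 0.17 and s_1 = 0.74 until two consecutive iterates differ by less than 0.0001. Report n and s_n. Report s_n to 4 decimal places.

n = 5, s_n = 0.6446

F(0.17) = 0.774785, F(0.74) = -0.179131
s_2 = 0.740000 − (-0.179131)·(0.570000)/(-0.953916) = 0.632962;  |Δ| = 0.107038
F(0.632962) = 0.021405
s_3 = 0.632962 − 0.021405·(-0.107038)/(0.200537) = 0.644388;  |Δ| = 0.011425
F(0.644388) = 0.000427
s_4 = 0.644388 − 0.000427·(0.011425)/(-0.020978) = 0.644620;  |Δ| = 0.000233
F(0.644620) = -0.000001
s_5 = 0.644620 − (-0.000001)·(0.000233)/(-0.000428) = 0.644620;  |Δ| = 0.000001
|s_5 − s_4| = 0.000001 < 0.0001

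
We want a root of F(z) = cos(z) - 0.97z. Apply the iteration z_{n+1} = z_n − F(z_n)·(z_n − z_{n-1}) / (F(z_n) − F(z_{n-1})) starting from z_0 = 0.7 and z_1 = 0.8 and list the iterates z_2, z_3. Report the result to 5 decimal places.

0.75198, 0.75253

F(0.7) = 0.0858422, F(0.8) = -0.0792933
z_2 = 0.8000000 − (-0.0792933)·(0.8000000 − 0.7000000) / (-0.0792933 − 0.0858422) = 0.8000000 − (-0.0079293)/(-0.1651355) = 0.7519829
F(0.7519829) = 0.0009124
z_3 = 0.7519829 − 0.0009124·(0.7519829 − 0.8000000) / (0.0009124 − (-0.0792933)) = 0.7519829 − (-0.0000438)/(0.0802057) = 0.7525291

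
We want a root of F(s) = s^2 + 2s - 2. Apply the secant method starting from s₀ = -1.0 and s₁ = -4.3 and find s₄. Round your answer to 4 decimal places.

F(-1.0) = -3.000000, F(-4.3) = 7.890000
s₂ = -4.300000 − 7.890000·(-4.300000 − (-1.000000)) / (7.890000 − (-3.000000)) = -4.300000 − (-26.037000)/(10.890000) = -1.909091
F(-1.909091) = -2.173554
s₃ = -1.909091 − (-2.173554)·(-1.909091 − (-4.300000)) / (-2.173554 − 7.890000) = -1.909091 − (-5.196769)/(-10.063554) = -2.425486
F(-2.425486) = -0.967990
s₄ = -2.425486 − (-0.967990)·(-2.425486 − (-1.909091)) / (-0.967990 − (-2.173554)) = -2.425486 − (0.499865)/(1.205564) = -2.840118

-2.8401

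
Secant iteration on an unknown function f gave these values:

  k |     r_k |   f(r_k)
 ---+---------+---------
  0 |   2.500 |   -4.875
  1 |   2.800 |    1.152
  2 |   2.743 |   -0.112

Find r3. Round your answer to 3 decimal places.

2.748

r3 = 2.743 − (-0.112)·(2.743 − 2.800) / (-0.112 − 1.152)
   = 2.743 − (0.00638)/(-1.26400) = 2.74805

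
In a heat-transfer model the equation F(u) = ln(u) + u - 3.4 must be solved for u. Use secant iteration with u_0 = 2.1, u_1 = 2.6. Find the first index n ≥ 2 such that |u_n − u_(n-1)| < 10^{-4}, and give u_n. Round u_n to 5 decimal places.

F(2.1) = -0.5580627, F(2.6) = 0.1555114
u_2 = 2.6000000 − 0.1555114·(0.5000000)/(0.7135741) = 2.4910334;  |Δ| = 0.1089666
F(2.4910334) = 0.0037311
u_3 = 2.4910334 − 0.0037311·(-0.1089666)/(-0.1517804) = 2.4883548;  |Δ| = 0.0026786
F(2.4883548) = -0.0000234
u_4 = 2.4883548 − (-0.0000234)·(-0.0026786)/(-0.0037545) = 2.4883715;  |Δ| = 0.0000167
|u_4 − u_3| = 0.0000167 < 10^{-4}

n = 4, u_n = 2.48837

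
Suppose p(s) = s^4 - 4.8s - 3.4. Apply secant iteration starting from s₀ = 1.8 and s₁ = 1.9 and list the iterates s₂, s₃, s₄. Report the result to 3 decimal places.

1.875, 1.877, 1.877

p(1.8) = -1.54240, p(1.9) = 0.51210
s₂ = 1.90000 − 0.51210·(1.90000 − 1.80000) / (0.51210 − (-1.54240)) = 1.90000 − (0.05121)/(2.05450) = 1.87507
p(1.87507) = -0.03878
s₃ = 1.87507 − (-0.03878)·(1.87507 − 1.90000) / (-0.03878 − 0.51210) = 1.87507 − (0.00097)/(-0.55088) = 1.87683
p(1.87683) = -0.00087
s₄ = 1.87683 − (-0.00087)·(1.87683 − 1.87507) / (-0.00087 − (-0.03878)) = 1.87683 − (0.00000)/(0.03791) = 1.87687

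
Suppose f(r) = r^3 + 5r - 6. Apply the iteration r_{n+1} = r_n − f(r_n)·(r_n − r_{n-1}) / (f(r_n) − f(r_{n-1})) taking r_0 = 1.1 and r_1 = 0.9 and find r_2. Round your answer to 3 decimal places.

0.996

f(1.1) = 0.83100, f(0.9) = -0.77100
r_2 = 0.90000 − (-0.77100)·(0.90000 − 1.10000) / (-0.77100 − 0.83100) = 0.90000 − (0.15420)/(-1.60200) = 0.99625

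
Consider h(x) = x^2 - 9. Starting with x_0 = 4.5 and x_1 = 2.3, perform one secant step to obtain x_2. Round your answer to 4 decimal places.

2.8456

h(4.5) = 11.250000, h(2.3) = -3.710000
x_2 = 2.300000 − (-3.710000)·(2.300000 − 4.500000) / (-3.710000 − 11.250000) = 2.300000 − (8.162000)/(-14.960000) = 2.845588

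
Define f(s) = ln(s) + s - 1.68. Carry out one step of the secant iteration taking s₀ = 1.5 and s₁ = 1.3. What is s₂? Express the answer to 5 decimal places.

1.36857

f(1.5) = 0.2254651, f(1.3) = -0.1176357
s₂ = 1.3000000 − (-0.1176357)·(1.3000000 − 1.5000000) / (-0.1176357 − 0.2254651) = 1.3000000 − (0.0235271)/(-0.3431008) = 1.3685721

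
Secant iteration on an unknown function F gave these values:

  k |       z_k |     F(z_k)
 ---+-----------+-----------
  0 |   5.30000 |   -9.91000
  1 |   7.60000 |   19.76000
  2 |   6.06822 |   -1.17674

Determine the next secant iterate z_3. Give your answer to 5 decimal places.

6.15431

z_3 = 6.06822 − (-1.17674)·(6.06822 − 7.60000) / (-1.17674 − 19.76000)
   = 6.06822 − (1.8025068)/(-20.9367400) = 6.1543130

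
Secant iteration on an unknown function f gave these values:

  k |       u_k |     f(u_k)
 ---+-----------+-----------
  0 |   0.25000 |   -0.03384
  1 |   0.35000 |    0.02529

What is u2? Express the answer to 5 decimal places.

u2 = 0.35000 − 0.02529·(0.35000 − 0.25000) / (0.02529 − (-0.03384))
   = 0.35000 − (0.0025290)/(0.0591300) = 0.3072298

0.30723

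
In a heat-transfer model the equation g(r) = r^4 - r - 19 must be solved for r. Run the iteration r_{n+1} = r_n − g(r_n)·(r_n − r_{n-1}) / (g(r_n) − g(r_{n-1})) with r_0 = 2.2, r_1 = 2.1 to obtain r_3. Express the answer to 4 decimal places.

g(2.2) = 2.225600, g(2.1) = -1.651900
r_2 = 2.100000 − (-1.651900)·(2.100000 − 2.200000) / (-1.651900 − 2.225600) = 2.100000 − (0.165190)/(-3.877500) = 2.142602
g(2.142602) = -0.067670
r_3 = 2.142602 − (-0.067670)·(2.142602 − 2.100000) / (-0.067670 − (-1.651900)) = 2.142602 − (-0.002883)/(1.584230) = 2.144422

2.1444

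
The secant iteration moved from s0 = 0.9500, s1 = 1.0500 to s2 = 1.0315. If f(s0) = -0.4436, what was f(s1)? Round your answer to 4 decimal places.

The secant line through (0.9500, -0.4436) and (1.0500, f(s1)) crosses zero at s2 = 1.0315.
So (0.9500, -0.4436), (1.0500, f(s1)), (1.0315, 0) are collinear:
f(s1) = -0.4436 · (1.0500 − 1.0315) / (0.9500 − 1.0315) = -0.4436 · (0.018500)/(-0.081500) = 0.100694

0.1007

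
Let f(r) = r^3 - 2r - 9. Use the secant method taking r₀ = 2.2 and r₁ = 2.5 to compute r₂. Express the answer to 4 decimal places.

f(2.2) = -2.752000, f(2.5) = 1.625000
r₂ = 2.500000 − 1.625000·(2.500000 − 2.200000) / (1.625000 − (-2.752000)) = 2.500000 − (0.487500)/(4.377000) = 2.388622

2.3886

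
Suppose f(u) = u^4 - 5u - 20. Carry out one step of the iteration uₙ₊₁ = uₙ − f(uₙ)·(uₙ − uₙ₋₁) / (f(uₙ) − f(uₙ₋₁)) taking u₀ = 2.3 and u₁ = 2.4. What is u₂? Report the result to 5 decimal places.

f(2.3) = -3.5159000, f(2.4) = 1.1776000
u₂ = 2.4000000 − 1.1776000·(2.4000000 − 2.3000000) / (1.1776000 − (-3.5159000)) = 2.4000000 − (0.1177600)/(4.6935000) = 2.3749100

2.37491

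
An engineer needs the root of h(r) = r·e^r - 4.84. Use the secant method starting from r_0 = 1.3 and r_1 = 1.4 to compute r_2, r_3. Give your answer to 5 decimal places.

1.30771, 1.30820

h(1.3) = -0.0699143, h(1.4) = 0.8372800
r_2 = 1.4000000 − 0.8372800·(1.4000000 − 1.3000000) / (0.8372800 − (-0.0699143)) = 1.4000000 − (0.0837280)/(0.9071943) = 1.3077067
h(1.3077067) = -0.0045141
r_3 = 1.3077067 − (-0.0045141)·(1.3077067 − 1.4000000) / (-0.0045141 − 0.8372800) = 1.3077067 − (0.0004166)/(-0.8417941) = 1.3082016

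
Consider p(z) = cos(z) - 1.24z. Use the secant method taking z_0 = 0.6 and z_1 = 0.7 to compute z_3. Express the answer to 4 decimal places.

0.6446

p(0.6) = 0.081336, p(0.7) = -0.103158
z_2 = 0.700000 − (-0.103158)·(0.700000 − 0.600000) / (-0.103158 − 0.081336) = 0.700000 − (-0.010316)/(-0.184493) = 0.644086
p(0.644086) = 0.000982
z_3 = 0.644086 − 0.000982·(0.644086 − 0.700000) / (0.000982 − (-0.103158)) = 0.644086 − (-0.000055)/(0.104140) = 0.644613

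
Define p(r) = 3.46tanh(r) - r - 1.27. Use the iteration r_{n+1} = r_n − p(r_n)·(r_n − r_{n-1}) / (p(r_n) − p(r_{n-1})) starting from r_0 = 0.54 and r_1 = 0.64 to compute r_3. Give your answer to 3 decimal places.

0.608

p(0.54) = -0.10426, p(0.64) = 0.04455
r_2 = 0.64000 − 0.04455·(0.64000 − 0.54000) / (0.04455 − (-0.10426)) = 0.64000 − (0.00446)/(0.14881) = 0.61006
p(0.61006) = 0.00277
r_3 = 0.61006 − 0.00277·(0.61006 − 0.64000) / (0.00277 − 0.04455) = 0.61006 − (-0.00008)/(-0.04178) = 0.60808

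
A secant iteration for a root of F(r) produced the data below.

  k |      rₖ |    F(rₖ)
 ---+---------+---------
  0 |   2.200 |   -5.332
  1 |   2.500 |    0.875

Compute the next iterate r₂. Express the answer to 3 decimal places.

r₂ = 2.500 − 0.875·(2.500 − 2.200) / (0.875 − (-5.332))
   = 2.500 − (0.26250)/(6.20700) = 2.45771

2.458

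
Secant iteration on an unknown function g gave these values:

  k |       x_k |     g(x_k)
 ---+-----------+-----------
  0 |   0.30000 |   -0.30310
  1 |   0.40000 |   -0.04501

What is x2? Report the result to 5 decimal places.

0.41744

x2 = 0.40000 − (-0.04501)·(0.40000 − 0.30000) / (-0.04501 − (-0.30310))
   = 0.40000 − (-0.0045010)/(0.2580900) = 0.4174397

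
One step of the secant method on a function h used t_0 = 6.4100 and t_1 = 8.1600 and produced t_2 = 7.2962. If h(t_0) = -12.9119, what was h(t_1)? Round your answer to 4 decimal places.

12.5855

The secant line through (6.4100, -12.9119) and (8.1600, h(t_1)) crosses zero at t_2 = 7.2962.
So (6.4100, -12.9119), (8.1600, h(t_1)), (7.2962, 0) are collinear:
h(t_1) = -12.9119 · (8.1600 − 7.2962) / (6.4100 − 7.2962) = -12.9119 · (0.863800)/(-0.886200) = 12.585533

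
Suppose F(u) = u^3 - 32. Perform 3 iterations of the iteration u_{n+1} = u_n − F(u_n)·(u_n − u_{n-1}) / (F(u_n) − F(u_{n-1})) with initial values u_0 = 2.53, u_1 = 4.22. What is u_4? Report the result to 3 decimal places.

F(2.53) = -15.80572, F(4.22) = 43.15145
u_2 = 4.22000 − 43.15145·(4.22000 − 2.53000) / (43.15145 − (-15.80572)) = 4.22000 − (72.92595)/(58.95717) = 2.98307
F(2.98307) = -5.45456
u_3 = 2.98307 − (-5.45456)·(2.98307 − 4.22000) / (-5.45456 − 43.15145) = 2.98307 − (6.74691)/(-48.60601) = 3.12188
F(3.12188) = -1.57382
u_4 = 3.12188 − (-1.57382)·(3.12188 − 2.98307) / (-1.57382 − (-5.45456)) = 3.12188 − (-0.21846)/(3.88074) = 3.17817

3.178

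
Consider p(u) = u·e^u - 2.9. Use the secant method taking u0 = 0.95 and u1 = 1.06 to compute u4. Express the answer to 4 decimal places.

1.0326

p(0.95) = -0.443576, p(1.06) = 0.159553
u2 = 1.060000 − 0.159553·(1.060000 − 0.950000) / (0.159553 − (-0.443576)) = 1.060000 − (0.017551)/(0.603129) = 1.030900
p(1.030900) = -0.009779
u3 = 1.030900 − (-0.009779)·(1.030900 − 1.060000) / (-0.009779 − 0.159553) = 1.030900 − (0.000285)/(-0.169333) = 1.032581
p(1.032581) = -0.000198
u4 = 1.032581 − (-0.000198)·(1.032581 − 1.030900) / (-0.000198 − (-0.009779)) = 1.032581 − (0.000000)/(0.009581) = 1.032616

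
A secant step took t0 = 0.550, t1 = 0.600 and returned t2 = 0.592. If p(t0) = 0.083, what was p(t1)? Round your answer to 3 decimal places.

The secant line through (0.550, 0.083) and (0.600, p(t1)) crosses zero at t2 = 0.592.
So (0.550, 0.083), (0.600, p(t1)), (0.592, 0) are collinear:
p(t1) = 0.083 · (0.600 − 0.592) / (0.550 − 0.592) = 0.083 · (0.00800)/(-0.04200) = -0.01581

-0.016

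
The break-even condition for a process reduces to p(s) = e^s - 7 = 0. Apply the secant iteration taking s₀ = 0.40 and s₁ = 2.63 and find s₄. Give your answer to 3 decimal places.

p(0.40) = -5.50818, p(2.63) = 6.87377
s₂ = 2.63000 − 6.87377·(2.63000 − 0.40000) / (6.87377 − (-5.50818)) = 2.63000 − (15.32851)/(12.38195) = 1.39203
p(1.39203) = -2.97700
s₃ = 1.39203 − (-2.97700)·(1.39203 − 2.63000) / (-2.97700 − 6.87377) = 1.39203 − (3.68545)/(-9.85077) = 1.76616
p(1.76616) = -1.15168
s₄ = 1.76616 − (-1.15168)·(1.76616 − 1.39203) / (-1.15168 − (-2.97700)) = 1.76616 − (-0.43087)/(1.82533) = 2.00221

2.002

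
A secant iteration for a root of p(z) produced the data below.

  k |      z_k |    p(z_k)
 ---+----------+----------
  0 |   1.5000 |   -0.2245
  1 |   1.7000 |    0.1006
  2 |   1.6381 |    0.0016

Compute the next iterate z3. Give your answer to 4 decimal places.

z3 = 1.6381 − 0.0016·(1.6381 − 1.7000) / (0.0016 − 0.1006)
   = 1.6381 − (-0.000099)/(-0.099000) = 1.637100

1.6371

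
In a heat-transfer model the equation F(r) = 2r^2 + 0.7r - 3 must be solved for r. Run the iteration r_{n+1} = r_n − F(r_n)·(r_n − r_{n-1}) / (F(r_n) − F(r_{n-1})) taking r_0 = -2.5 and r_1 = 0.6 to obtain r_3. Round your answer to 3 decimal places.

F(-2.5) = 7.75000, F(0.6) = -1.86000
r_2 = 0.60000 − (-1.86000)·(0.60000 − (-2.50000)) / (-1.86000 − 7.75000) = 0.60000 − (-5.76600)/(-9.61000) = 0.00000
F(0.00000) = -3.00000
r_3 = 0.00000 − (-3.00000)·(0.00000 − 0.60000) / (-3.00000 − (-1.86000)) = 0.00000 − (1.80000)/(-1.14000) = 1.57895

1.579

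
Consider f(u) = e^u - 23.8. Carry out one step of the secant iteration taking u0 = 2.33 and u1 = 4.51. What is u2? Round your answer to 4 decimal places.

2.6955

f(2.33) = -13.522058, f(4.51) = 67.121819
u2 = 4.510000 − 67.121819·(4.510000 − 2.330000) / (67.121819 − (-13.522058)) = 4.510000 − (146.325564)/(80.643877) = 2.695534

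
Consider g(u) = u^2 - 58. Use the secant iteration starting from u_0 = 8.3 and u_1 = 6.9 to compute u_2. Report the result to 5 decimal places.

g(8.3) = 10.8900000, g(6.9) = -10.3900000
u_2 = 6.9000000 − (-10.3900000)·(6.9000000 − 8.3000000) / (-10.3900000 − 10.8900000) = 6.9000000 − (14.5460000)/(-21.2800000) = 7.5835526

7.58355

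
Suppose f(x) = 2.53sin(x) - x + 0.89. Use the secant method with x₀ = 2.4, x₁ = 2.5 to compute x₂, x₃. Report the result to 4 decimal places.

f(2.4) = 0.198922, f(2.5) = -0.095865
x₂ = 2.500000 − (-0.095865)·(2.500000 − 2.400000) / (-0.095865 − 0.198922) = 2.500000 − (-0.009587)/(-0.294787) = 2.467480
f(2.467480) = 0.001758
x₃ = 2.467480 − 0.001758·(2.467480 − 2.500000) / (0.001758 − (-0.095865)) = 2.467480 − (-0.000057)/(0.097623) = 2.468065

2.4675, 2.4681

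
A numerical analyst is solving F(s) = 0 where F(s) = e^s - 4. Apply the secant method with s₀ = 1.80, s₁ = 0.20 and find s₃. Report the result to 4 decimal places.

F(1.80) = 2.049647, F(0.20) = -2.778597
s₂ = 0.200000 − (-2.778597)·(0.200000 − 1.800000) / (-2.778597 − 2.049647) = 0.200000 − (4.445756)/(-4.828245) = 1.120781
F(1.120781) = -0.932751
s₃ = 1.120781 − (-0.932751)·(1.120781 − 0.200000) / (-0.932751 − (-2.778597)) = 1.120781 − (-0.858860)/(1.845846) = 1.586074

1.5861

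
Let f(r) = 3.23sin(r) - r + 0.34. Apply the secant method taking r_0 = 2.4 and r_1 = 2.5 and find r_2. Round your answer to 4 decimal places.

2.4349

f(2.4) = 0.121746, f(2.5) = -0.226935
r_2 = 2.500000 − (-0.226935)·(2.500000 − 2.400000) / (-0.226935 − 0.121746) = 2.500000 − (-0.022693)/(-0.348681) = 2.434916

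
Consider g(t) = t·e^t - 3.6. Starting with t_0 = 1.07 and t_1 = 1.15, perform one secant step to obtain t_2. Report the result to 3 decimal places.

1.145

g(1.07) = -0.48054, g(1.15) = 0.03192
t_2 = 1.15000 − 0.03192·(1.15000 − 1.07000) / (0.03192 − (-0.48054)) = 1.15000 − (0.00255)/(0.51247) = 1.14502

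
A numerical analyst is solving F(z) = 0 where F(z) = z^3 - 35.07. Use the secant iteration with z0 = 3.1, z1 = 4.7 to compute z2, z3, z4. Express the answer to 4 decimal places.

3.2141, 3.2534, 3.2736

F(3.1) = -5.279000, F(4.7) = 68.753000
z2 = 4.700000 − 68.753000·(4.700000 − 3.100000) / (68.753000 − (-5.279000)) = 4.700000 − (110.004800)/(74.032000) = 3.214091
F(3.214091) = -1.867209
z3 = 3.214091 − (-1.867209)·(3.214091 − 4.700000) / (-1.867209 − 68.753000) = 3.214091 − (2.774503)/(-70.620209) = 3.253379
F(3.253379) = -0.634696
z4 = 3.253379 − (-0.634696)·(3.253379 − 3.214091) / (-0.634696 − (-1.867209)) = 3.253379 − (-0.024936)/(1.232513) = 3.273610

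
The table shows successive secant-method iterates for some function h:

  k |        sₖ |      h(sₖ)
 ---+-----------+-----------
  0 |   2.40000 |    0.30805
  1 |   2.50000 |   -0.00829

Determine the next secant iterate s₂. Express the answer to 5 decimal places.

s₂ = 2.50000 − (-0.00829)·(2.50000 − 2.40000) / (-0.00829 − 0.30805)
   = 2.50000 − (-0.0008290)/(-0.3163400) = 2.4973794

2.49738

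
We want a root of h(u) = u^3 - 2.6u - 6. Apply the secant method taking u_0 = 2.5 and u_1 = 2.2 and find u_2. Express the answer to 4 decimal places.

h(2.5) = 3.125000, h(2.2) = -1.072000
u_2 = 2.200000 − (-1.072000)·(2.200000 − 2.500000) / (-1.072000 − 3.125000) = 2.200000 − (0.321600)/(-4.197000) = 2.276626

2.2766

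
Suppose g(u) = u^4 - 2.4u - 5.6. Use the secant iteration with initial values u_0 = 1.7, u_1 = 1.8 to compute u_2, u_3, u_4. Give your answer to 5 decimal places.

1.76969, 1.77161, 1.77166

g(1.7) = -1.3279000, g(1.8) = 0.5776000
u_2 = 1.8000000 − 0.5776000·(1.8000000 − 1.7000000) / (0.5776000 − (-1.3279000)) = 1.8000000 − (0.0577600)/(1.9055000) = 1.7696877
g(1.7696877) = -0.0391124
u_3 = 1.7696877 − (-0.0391124)·(1.7696877 − 1.8000000) / (-0.0391124 − 0.5776000) = 1.7696877 − (0.0011856)/(-0.6167124) = 1.7716102
g(1.7716102) = -0.0010381
u_4 = 1.7716102 − (-0.0010381)·(1.7716102 − 1.7696877) / (-0.0010381 − (-0.0391124)) = 1.7716102 − (-0.0000020)/(0.0380744) = 1.7716626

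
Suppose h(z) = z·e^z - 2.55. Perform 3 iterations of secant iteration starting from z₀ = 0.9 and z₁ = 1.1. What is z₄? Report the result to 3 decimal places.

h(0.9) = -0.33636, h(1.1) = 0.75458
z₂ = 1.10000 − 0.75458·(1.10000 − 0.90000) / (0.75458 − (-0.33636)) = 1.10000 − (0.15092)/(1.09094) = 0.96166
h(0.96166) = -0.03424
z₃ = 0.96166 − (-0.03424)·(0.96166 − 1.10000) / (-0.03424 − 0.75458) = 0.96166 − (0.00474)/(-0.78883) = 0.96767
h(0.96767) = -0.00329
z₄ = 0.96767 − (-0.00329)·(0.96767 − 0.96166) / (-0.00329 − (-0.03424)) = 0.96767 − (-0.00002)/(0.03096) = 0.96831

0.968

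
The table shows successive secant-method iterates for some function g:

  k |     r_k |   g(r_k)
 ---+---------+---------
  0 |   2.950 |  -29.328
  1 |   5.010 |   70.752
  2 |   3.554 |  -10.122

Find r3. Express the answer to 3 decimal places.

r3 = 3.554 − (-10.122)·(3.554 − 5.010) / (-10.122 − 70.752)
   = 3.554 − (14.73763)/(-80.87400) = 3.73623

3.736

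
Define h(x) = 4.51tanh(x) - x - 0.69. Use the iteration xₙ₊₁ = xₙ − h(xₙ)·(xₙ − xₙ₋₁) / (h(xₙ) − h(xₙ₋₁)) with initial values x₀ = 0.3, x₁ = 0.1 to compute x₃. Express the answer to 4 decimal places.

0.2000

h(0.3) = 0.323820, h(0.1) = -0.340497
x₂ = 0.100000 − (-0.340497)·(0.100000 − 0.300000) / (-0.340497 − 0.323820) = 0.100000 − (0.068099)/(-0.664317) = 0.202510
h(0.202510) = 0.008528
x₃ = 0.202510 − 0.008528·(0.202510 − 0.100000) / (0.008528 − (-0.340497)) = 0.202510 − (0.000874)/(0.349025) = 0.200006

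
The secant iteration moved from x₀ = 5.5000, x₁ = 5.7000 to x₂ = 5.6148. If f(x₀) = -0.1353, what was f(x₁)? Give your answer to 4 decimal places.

The secant line through (5.5000, -0.1353) and (5.7000, f(x₁)) crosses zero at x₂ = 5.6148.
So (5.5000, -0.1353), (5.7000, f(x₁)), (5.6148, 0) are collinear:
f(x₁) = -0.1353 · (5.7000 − 5.6148) / (5.5000 − 5.6148) = -0.1353 · (0.085200)/(-0.114800) = 0.100414

0.1004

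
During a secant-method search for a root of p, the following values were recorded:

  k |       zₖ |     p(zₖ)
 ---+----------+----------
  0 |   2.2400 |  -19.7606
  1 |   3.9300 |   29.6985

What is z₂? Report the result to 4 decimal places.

2.9152

z₂ = 3.9300 − 29.6985·(3.9300 − 2.2400) / (29.6985 − (-19.7606))
   = 3.9300 − (50.190465)/(49.459100) = 2.915213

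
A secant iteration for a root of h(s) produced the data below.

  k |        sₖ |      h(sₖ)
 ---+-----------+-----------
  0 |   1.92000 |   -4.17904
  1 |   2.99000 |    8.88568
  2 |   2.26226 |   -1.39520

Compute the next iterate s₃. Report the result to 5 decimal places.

2.36102

s₃ = 2.26226 − (-1.39520)·(2.26226 − 2.99000) / (-1.39520 − 8.88568)
   = 2.26226 − (1.0153428)/(-10.2808800) = 2.3610203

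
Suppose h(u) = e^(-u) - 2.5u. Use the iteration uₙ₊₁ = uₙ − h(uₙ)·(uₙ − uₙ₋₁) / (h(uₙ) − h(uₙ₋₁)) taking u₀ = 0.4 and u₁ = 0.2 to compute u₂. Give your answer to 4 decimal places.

0.2983

h(0.4) = -0.329680, h(0.2) = 0.318731
u₂ = 0.200000 − 0.318731·(0.200000 − 0.400000) / (0.318731 − (-0.329680)) = 0.200000 − (-0.063746)/(0.648411) = 0.298311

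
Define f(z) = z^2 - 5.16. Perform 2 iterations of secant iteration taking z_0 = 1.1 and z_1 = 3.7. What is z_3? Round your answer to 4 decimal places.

2.1830

f(1.1) = -3.950000, f(3.7) = 8.530000
z_2 = 3.700000 − 8.530000·(3.700000 − 1.100000) / (8.530000 − (-3.950000)) = 3.700000 − (22.178000)/(12.480000) = 1.922917
f(1.922917) = -1.462391
z_3 = 1.922917 − (-1.462391)·(1.922917 − 3.700000) / (-1.462391 − 8.530000) = 1.922917 − (2.598792)/(-9.992391) = 2.182994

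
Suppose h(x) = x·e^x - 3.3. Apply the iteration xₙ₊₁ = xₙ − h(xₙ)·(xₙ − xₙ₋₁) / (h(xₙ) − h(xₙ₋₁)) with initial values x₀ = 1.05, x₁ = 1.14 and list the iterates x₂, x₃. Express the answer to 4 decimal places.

h(1.05) = -0.299466, h(1.14) = 0.264516
x₂ = 1.140000 − 0.264516·(1.140000 − 1.050000) / (0.264516 − (-0.299466)) = 1.140000 − (0.023806)/(0.563982) = 1.097789
h(1.097789) = -0.009345
x₃ = 1.097789 − (-0.009345)·(1.097789 − 1.140000) / (-0.009345 − 0.264516) = 1.097789 − (0.000394)/(-0.273861) = 1.099229

1.0978, 1.0992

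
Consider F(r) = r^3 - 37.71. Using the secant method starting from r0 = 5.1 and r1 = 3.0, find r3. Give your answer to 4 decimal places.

3.3698

F(5.1) = 94.941000, F(3.0) = -10.710000
r2 = 3.000000 − (-10.710000)·(3.000000 − 5.100000) / (-10.710000 − 94.941000) = 3.000000 − (22.491000)/(-105.651000) = 3.212880
F(3.212880) = -4.544727
r3 = 3.212880 − (-4.544727)·(3.212880 − 3.000000) / (-4.544727 − (-10.710000)) = 3.212880 − (-0.967482)/(6.165273) = 3.369805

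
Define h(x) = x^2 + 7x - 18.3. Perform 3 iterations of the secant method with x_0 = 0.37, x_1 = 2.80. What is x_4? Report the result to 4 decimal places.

h(0.37) = -15.573100, h(2.80) = 9.140000
x_2 = 2.800000 − 9.140000·(2.800000 − 0.370000) / (9.140000 − (-15.573100)) = 2.800000 − (22.210200)/(24.713100) = 1.901278
h(1.901278) = -1.376193
x_3 = 1.901278 − (-1.376193)·(1.901278 − 2.800000) / (-1.376193 − 9.140000) = 1.901278 − (1.236815)/(-10.516193) = 2.018889
h(2.018889) = -0.091867
x_4 = 2.018889 − (-0.091867)·(2.018889 − 1.901278) / (-0.091867 − (-1.376193)) = 2.018889 − (-0.010805)/(1.284326) = 2.027301

2.0273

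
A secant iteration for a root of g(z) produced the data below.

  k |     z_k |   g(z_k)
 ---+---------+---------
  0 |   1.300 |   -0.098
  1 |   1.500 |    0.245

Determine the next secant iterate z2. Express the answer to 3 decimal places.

1.357

z2 = 1.500 − 0.245·(1.500 − 1.300) / (0.245 − (-0.098))
   = 1.500 − (0.04900)/(0.34300) = 1.35714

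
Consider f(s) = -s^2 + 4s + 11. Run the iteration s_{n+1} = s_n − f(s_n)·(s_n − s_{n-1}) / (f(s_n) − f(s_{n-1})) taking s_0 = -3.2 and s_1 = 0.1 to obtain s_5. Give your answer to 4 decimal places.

-1.8729

f(-3.2) = -12.040000, f(0.1) = 11.390000
s_2 = 0.100000 − 11.390000·(0.100000 − (-3.200000)) / (11.390000 − (-12.040000)) = 0.100000 − (37.587000)/(23.430000) = -1.504225
f(-1.504225) = 2.720405
s_3 = -1.504225 − 2.720405·(-1.504225 − 0.100000) / (2.720405 − 11.390000) = -1.504225 − (-4.364142)/(-8.669595) = -2.007610
f(-2.007610) = -1.060939
s_4 = -2.007610 − (-1.060939)·(-2.007610 − (-1.504225)) / (-1.060939 − 2.720405) = -2.007610 − (0.534060)/(-3.781343) = -1.866374
f(-1.866374) = 0.051148
s_5 = -1.866374 − 0.051148·(-1.866374 − (-2.007610)) / (0.051148 − (-1.060939)) = -1.866374 − (0.007224)/(1.112087) = -1.872870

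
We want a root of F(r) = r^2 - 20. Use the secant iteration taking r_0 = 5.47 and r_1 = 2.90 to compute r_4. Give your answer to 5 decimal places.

F(5.47) = 9.9209000, F(2.90) = -11.5900000
r_2 = 2.9000000 − (-11.5900000)·(2.9000000 − 5.4700000) / (-11.5900000 − 9.9209000) = 2.9000000 − (29.7863000)/(-21.5109000) = 4.2847073
F(4.2847073) = -1.6412835
r_3 = 4.2847073 − (-1.6412835)·(4.2847073 − 2.9000000) / (-1.6412835 − (-11.5900000)) = 4.2847073 − (-2.2726972)/(9.9487165) = 4.5131485
F(4.5131485) = 0.3685097
r_4 = 4.5131485 − 0.3685097·(4.5131485 − 4.2847073) / (0.3685097 − (-1.6412835)) = 4.5131485 − (0.0841828)/(2.0097931) = 4.4712622

4.47126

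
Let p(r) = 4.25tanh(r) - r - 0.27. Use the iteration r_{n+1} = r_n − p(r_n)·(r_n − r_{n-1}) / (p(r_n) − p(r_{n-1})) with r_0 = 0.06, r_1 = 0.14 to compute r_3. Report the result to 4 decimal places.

0.0833

p(0.06) = -0.075306, p(0.14) = 0.181143
r_2 = 0.140000 − 0.181143·(0.140000 − 0.060000) / (0.181143 − (-0.075306)) = 0.140000 − (0.014491)/(0.256448) = 0.083492
p(0.083492) = 0.000526
r_3 = 0.083492 − 0.000526·(0.083492 − 0.140000) / (0.000526 − 0.181143) = 0.083492 − (-0.000030)/(-0.180617) = 0.083327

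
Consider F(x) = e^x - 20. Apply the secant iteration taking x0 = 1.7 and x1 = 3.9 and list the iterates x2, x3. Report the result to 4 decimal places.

2.4275, 2.7628

F(1.7) = -14.526053, F(3.9) = 29.402449
x2 = 3.900000 − 29.402449·(3.900000 − 1.700000) / (29.402449 − (-14.526053)) = 3.900000 − (64.685388)/(43.928502) = 2.427485
F(2.427485) = -8.669652
x3 = 2.427485 − (-8.669652)·(2.427485 − 3.900000) / (-8.669652 − 29.402449) = 2.427485 − (12.766195)/(-38.072101) = 2.762801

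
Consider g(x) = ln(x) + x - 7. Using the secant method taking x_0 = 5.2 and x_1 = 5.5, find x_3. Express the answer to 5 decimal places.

5.32718

g(5.2) = -0.1513414, g(5.5) = 0.2047481
x_2 = 5.5000000 − 0.2047481·(5.5000000 − 5.2000000) / (0.2047481 − (-0.1513414)) = 5.5000000 − (0.0614244)/(0.3560895) = 5.3275028
g(5.3275028) = 0.0003854
x_3 = 5.3275028 − 0.0003854·(5.3275028 − 5.5000000) / (0.0003854 − 0.2047481) = 5.3275028 − (-0.0000665)/(-0.2043627) = 5.3271775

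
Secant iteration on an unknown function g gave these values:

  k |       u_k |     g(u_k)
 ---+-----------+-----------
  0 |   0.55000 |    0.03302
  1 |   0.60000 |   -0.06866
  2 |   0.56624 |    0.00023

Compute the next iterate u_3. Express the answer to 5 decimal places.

u_3 = 0.56624 − 0.00023·(0.56624 − 0.60000) / (0.00023 − (-0.06866))
   = 0.56624 − (-0.0000078)/(0.0688900) = 0.5663527

0.56635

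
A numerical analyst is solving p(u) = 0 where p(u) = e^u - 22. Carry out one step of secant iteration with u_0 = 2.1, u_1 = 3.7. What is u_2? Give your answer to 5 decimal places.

p(2.1) = -13.8338301, p(3.7) = 18.4473044
u_2 = 3.7000000 − 18.4473044·(3.7000000 − 2.1000000) / (18.4473044 − (-13.8338301)) = 3.7000000 − (29.5156870)/(32.2811344) = 2.7856676

2.78567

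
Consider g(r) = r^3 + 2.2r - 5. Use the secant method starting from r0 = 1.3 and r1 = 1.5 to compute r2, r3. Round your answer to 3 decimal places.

1.293, 1.292

g(1.3) = 0.05700, g(1.5) = 1.67500
r2 = 1.50000 − 1.67500·(1.50000 − 1.30000) / (1.67500 − 0.05700) = 1.50000 − (0.33500)/(1.61800) = 1.29295
g(1.29295) = 0.00597
r3 = 1.29295 − 0.00597·(1.29295 − 1.50000) / (0.00597 − 1.67500) = 1.29295 − (-0.00124)/(-1.66903) = 1.29221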